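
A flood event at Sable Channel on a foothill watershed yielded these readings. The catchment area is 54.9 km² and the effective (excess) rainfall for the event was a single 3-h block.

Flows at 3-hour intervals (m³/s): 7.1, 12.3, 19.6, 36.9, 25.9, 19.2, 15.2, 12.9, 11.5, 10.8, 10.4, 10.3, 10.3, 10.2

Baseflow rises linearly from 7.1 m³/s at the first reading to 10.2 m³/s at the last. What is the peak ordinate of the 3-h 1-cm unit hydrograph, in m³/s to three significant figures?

U_p ≈ 16.2 m³/s

Direct runoff: 0.00, 4.96, 12.02, 29.08, 17.85, 10.91, 6.67, 4.13, 2.49, 1.55, 0.92, 0.58, 0.34, 0.00 m³/s; ΣQ_DR = 91.50 m³/s, peak = 29.08 m³/s.
Runoff depth d = ΣQ_DR·Δt / A = 91.50 × 10800 / (54.9 km²) = 18.00 mm.
The 1-cm UH is the DRH scaled by (10 mm)/d, so U_p = 29.08 × 10/18.00 = 16.2 m³/s.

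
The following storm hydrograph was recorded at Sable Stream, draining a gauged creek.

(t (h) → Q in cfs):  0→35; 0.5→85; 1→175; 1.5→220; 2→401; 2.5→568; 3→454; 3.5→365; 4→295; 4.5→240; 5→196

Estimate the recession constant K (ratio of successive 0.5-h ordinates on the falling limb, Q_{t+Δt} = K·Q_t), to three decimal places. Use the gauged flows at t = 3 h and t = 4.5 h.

Using the recession-limb readings at t = 3 h and t = 4.5 h: Q falls from 454 to 240 cfs over 3 intervals.
K = (Q₂/Q₁)^(1/3) = (240/454)^(1/3) = 0.809.

K ≈ 0.809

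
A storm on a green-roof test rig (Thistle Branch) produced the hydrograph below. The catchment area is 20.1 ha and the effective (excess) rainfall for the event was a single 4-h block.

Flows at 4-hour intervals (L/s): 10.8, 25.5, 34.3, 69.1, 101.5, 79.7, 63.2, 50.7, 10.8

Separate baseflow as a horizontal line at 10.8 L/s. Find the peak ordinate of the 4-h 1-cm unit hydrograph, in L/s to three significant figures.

Direct runoff: 0.0, 14.7, 23.5, 58.3, 90.7, 68.9, 52.4, 39.9, 0.0 L/s; ΣQ_DR = 348.4 L/s, peak = 90.7 L/s.
Runoff depth d = ΣQ_DR·Δt / A = 348.4 × 14400 / (20.1 ha) = 24.96 mm.
The 1-cm UH is the DRH scaled by (10 mm)/d, so U_p = 90.7 × 10/24.96 = 36.3 L/s.

U_p ≈ 36.3 L/s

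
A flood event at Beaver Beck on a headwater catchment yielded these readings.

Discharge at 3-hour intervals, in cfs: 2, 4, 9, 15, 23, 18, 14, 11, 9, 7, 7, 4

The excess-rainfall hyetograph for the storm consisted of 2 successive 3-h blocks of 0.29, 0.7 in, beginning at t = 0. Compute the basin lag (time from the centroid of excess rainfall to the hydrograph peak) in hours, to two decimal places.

Centroid of excess rainfall: t_c = Σ P_i·t̄_i / ΣP_i = 3.6212 h (block centres at 1.5, 4.5 h).
Hydrograph peak occurs at t = 12 h, so basin lag t_L = 12 − 3.6212 = 8.38 h.

t_L ≈ 8.38 h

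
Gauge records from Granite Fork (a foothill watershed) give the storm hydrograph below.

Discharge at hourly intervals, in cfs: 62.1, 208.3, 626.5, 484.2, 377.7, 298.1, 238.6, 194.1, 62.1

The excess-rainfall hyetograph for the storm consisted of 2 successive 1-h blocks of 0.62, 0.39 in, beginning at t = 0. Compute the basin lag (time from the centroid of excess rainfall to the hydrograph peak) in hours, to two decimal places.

Centroid of excess rainfall: t_c = Σ P_i·t̄_i / ΣP_i = 0.8861 h (block centres at 0.5, 1.5 h).
Hydrograph peak occurs at t = 2 h, so basin lag t_L = 2 − 0.8861 = 1.11 h.

t_L ≈ 1.11 h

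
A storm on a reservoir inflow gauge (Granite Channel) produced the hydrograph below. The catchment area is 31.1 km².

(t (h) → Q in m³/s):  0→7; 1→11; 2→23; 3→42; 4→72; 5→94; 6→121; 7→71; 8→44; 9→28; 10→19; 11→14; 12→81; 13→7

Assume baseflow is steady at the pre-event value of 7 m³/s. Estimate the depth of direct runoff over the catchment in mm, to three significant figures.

d ≈ 62.0 mm

Direct runoff: 0.0, 4.0, 16.0, 35.0, 65.0, 87.0, 114.0, 64.0, 37.0, 21.0, 12.0, 7.0, 74.0, 0.0 m³/s; ΣQ_DR = 536.0 m³/s.
V = ΣQ_DR · Δt = 536.0 × 3600 s = 1.930 × 10^6 m³.
Over A = 31.1 km², depth = V / A = 62.0 mm.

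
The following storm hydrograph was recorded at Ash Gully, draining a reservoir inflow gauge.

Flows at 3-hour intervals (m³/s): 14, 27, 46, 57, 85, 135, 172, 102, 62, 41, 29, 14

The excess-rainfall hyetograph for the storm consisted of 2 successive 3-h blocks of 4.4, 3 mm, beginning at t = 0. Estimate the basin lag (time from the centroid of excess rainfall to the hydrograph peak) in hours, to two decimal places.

Centroid of excess rainfall: t_c = Σ P_i·t̄_i / ΣP_i = 2.7162 h (block centres at 1.5, 4.5 h).
Hydrograph peak occurs at t = 18 h, so basin lag t_L = 18 − 2.7162 = 15.28 h.

t_L ≈ 15.28 h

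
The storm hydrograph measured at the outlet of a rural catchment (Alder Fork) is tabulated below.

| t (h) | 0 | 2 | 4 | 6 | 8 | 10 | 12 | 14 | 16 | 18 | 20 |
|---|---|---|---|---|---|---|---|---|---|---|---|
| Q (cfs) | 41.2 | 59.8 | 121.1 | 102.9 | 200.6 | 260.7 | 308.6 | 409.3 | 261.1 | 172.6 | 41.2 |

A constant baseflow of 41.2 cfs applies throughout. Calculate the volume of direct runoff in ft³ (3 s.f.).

Direct-runoff ordinates (Q − Q_b): 0.0, 18.6, 79.9, 61.7, 159.4, 219.5, 267.4, 368.1, 219.9, 131.4, 0.0 cfs.
ΣQ_DR = 1526 cfs.
With Δt = 2 h = 7200 s, V = ΣQ_DR · Δt = 1526 × 7200 = 1.10 × 10^7 ft³.

V ≈ 1.10 × 10^7 ft³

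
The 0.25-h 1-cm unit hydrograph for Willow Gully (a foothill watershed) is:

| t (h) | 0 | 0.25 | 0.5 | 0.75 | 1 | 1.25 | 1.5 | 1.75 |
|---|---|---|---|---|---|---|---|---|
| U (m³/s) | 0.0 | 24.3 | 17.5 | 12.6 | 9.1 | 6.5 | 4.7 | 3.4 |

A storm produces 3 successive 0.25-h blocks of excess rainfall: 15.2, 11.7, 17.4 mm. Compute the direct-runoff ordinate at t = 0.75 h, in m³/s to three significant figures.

By discrete convolution, Q_j = Σ (P_i / 10 mm) · U_{j−i}.
At t = 0.75 h (j=3): Q = (15.2/10)·12.6 + (11.7/10)·17.5 + (17.4/10)·24.3 = 81.9 m³/s.

Q ≈ 81.9 m³/s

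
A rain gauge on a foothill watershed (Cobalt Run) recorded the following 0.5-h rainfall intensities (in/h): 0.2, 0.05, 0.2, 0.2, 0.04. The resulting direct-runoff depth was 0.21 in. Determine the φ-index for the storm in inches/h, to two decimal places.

φ ≈ 0.06 in/h

Only the 3 blocks with intensity above φ contribute runoff: 0.2, 0.2, 0.2 in/h.
Σ(I−φ)·Δt = d  ⇒  (0.2+0.2+0.2 − 3φ)·0.5 = 0.21
φ = (0.6000 − 0.21/0.5) / 3 = 0.06 in/h.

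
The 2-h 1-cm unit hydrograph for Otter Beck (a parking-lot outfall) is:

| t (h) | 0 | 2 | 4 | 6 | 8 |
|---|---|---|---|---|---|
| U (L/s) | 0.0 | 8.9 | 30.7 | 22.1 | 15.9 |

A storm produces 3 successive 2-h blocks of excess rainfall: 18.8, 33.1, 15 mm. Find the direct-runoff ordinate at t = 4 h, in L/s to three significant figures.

By discrete convolution, Q_j = Σ (P_i / 10 mm) · U_{j−i}.
At t = 4 h (j=2): Q = (18.8/10)·30.7 + (33.1/10)·8.9 + (15/10)·0.0 = 87.2 L/s.

Q ≈ 87.2 L/s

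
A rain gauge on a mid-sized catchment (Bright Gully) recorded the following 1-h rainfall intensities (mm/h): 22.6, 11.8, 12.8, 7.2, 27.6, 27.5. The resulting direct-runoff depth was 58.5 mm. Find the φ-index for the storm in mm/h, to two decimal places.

φ ≈ 8.76 mm/h

Only the 5 blocks with intensity above φ contribute runoff: 22.6, 11.8, 12.8, 27.6, 27.5 mm/h.
Σ(I−φ)·Δt = d  ⇒  (22.6+11.8+12.8+27.6+27.5 − 5φ)·1 = 58.5
φ = (102.3 − 58.5/1) / 5 = 8.76 mm/h.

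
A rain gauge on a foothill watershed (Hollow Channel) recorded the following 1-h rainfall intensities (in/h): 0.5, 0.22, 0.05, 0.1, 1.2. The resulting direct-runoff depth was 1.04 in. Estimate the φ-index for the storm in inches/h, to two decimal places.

Only the 2 blocks with intensity above φ contribute runoff: 0.5, 1.2 in/h.
Σ(I−φ)·Δt = d  ⇒  (0.5+1.2 − 2φ)·1 = 1.04
φ = (1.700 − 1.04/1) / 2 = 0.33 in/h.

φ ≈ 0.33 in/h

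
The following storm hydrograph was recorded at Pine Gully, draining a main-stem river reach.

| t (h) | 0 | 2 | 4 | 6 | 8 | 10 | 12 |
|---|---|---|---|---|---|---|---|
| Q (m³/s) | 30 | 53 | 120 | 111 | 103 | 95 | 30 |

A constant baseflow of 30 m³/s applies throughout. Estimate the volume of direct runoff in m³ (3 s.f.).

Direct-runoff ordinates (Q − Q_b): 0.0, 23.0, 90.0, 81.0, 73.0, 65.0, 0.0 m³/s.
ΣQ_DR = 332.0 m³/s.
With Δt = 2 h = 7200 s, V = ΣQ_DR · Δt = 332.0 × 7200 = 2.39 × 10^6 m³.

V ≈ 2.39 × 10^6 m³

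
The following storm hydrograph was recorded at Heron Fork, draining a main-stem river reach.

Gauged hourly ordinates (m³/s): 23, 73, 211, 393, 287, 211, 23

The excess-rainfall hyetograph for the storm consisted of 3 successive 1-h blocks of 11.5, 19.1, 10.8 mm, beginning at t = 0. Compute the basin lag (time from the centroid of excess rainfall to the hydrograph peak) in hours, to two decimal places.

Centroid of excess rainfall: t_c = Σ P_i·t̄_i / ΣP_i = 1.4831 h (block centres at 0.5, 1.5, 2.5 h).
Hydrograph peak occurs at t = 3 h, so basin lag t_L = 3 − 1.4831 = 1.52 h.

t_L ≈ 1.52 h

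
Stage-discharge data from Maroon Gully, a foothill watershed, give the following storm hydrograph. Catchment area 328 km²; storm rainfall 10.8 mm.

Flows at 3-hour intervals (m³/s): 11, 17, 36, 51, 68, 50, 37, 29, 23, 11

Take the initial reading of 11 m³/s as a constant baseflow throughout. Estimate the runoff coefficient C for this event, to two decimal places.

C ≈ 0.68

ΣQ_DR = 223.0 m³/s; V = ΣQ_DR·Δt = 2.408 × 10^6 m³.
Runoff depth d = V / A = 7.343 mm.
C = d / P = 7.343 / 10.8 = 0.68.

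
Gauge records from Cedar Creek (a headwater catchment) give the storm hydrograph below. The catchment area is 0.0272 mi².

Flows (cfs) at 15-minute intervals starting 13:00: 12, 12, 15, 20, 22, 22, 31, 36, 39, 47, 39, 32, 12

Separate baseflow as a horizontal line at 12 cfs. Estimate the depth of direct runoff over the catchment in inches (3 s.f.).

Direct runoff: 0.0, 0.0, 3.0, 8.0, 10.0, 10.0, 19.0, 24.0, 27.0, 35.0, 27.0, 20.0, 0.0 cfs; ΣQ_DR = 183.0 cfs.
V = ΣQ_DR · Δt = 183.0 × 900 s = 1.647 × 10^5 ft³.
Over A = 0.0272 mi², depth = V / A = 2.61 in.

d ≈ 2.61 in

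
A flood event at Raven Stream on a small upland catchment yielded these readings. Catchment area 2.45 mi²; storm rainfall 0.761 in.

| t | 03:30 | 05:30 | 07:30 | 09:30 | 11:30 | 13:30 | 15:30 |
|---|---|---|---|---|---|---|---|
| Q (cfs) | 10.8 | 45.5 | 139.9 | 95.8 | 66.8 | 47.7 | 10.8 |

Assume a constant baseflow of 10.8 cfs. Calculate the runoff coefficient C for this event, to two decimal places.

C ≈ 0.57

ΣQ_DR = 341.7 cfs; V = ΣQ_DR·Δt = 2.460 × 10^6 ft³.
Runoff depth d = V / A = 0.4322 in.
C = d / P = 0.4322 / 0.761 = 0.57.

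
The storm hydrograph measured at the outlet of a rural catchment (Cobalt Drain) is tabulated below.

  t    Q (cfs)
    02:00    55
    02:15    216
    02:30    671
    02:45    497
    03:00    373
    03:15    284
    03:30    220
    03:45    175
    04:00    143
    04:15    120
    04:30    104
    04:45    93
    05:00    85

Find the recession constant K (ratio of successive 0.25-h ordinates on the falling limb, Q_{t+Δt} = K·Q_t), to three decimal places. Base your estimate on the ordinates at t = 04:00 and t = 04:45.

K ≈ 0.866

Using the recession-limb readings at t = 04:00 and t = 04:45: Q falls from 143 to 93 cfs over 3 intervals.
K = (Q₂/Q₁)^(1/3) = (93/143)^(1/3) = 0.866.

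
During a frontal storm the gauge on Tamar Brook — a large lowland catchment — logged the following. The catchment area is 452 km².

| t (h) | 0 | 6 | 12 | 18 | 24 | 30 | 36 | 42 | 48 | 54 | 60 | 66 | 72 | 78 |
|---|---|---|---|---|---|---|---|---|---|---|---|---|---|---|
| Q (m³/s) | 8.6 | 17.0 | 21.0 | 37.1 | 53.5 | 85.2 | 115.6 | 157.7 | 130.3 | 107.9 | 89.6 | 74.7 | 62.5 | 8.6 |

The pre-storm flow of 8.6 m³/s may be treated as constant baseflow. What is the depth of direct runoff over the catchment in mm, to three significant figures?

Direct runoff: 0.0, 8.4, 12.4, 28.5, 44.9, 76.6, 107.0, 149.1, 121.7, 99.3, 81.0, 66.1, 53.9, 0.0 m³/s; ΣQ_DR = 848.9 m³/s.
V = ΣQ_DR · Δt = 848.9 × 21600 s = 1.834 × 10^7 m³.
Over A = 452 km², depth = V / A = 40.6 mm.

d ≈ 40.6 mm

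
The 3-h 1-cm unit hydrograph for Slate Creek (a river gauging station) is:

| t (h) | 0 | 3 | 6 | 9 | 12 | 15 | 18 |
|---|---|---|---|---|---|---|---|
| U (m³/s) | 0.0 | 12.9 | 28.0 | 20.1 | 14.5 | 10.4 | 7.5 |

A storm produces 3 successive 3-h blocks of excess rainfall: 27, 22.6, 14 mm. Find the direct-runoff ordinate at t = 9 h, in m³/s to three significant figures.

Q ≈ 136 m³/s

By discrete convolution, Q_j = Σ (P_i / 10 mm) · U_{j−i}.
At t = 9 h (j=3): Q = (27/10)·20.1 + (22.6/10)·28.0 + (14/10)·12.9 = 136 m³/s.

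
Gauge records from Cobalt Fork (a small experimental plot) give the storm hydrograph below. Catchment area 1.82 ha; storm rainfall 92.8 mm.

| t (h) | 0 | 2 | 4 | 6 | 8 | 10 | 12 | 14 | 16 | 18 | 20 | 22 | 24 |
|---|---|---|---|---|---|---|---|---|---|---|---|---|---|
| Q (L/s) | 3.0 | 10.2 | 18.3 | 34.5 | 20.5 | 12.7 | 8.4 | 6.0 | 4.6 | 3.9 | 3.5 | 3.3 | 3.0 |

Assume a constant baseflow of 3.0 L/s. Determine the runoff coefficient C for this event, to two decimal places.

ΣQ_DR = 92.90 L/s; V = ΣQ_DR·Δt = 6.689 × 10^5 L.
Runoff depth d = V / A = 36.75 mm.
C = d / P = 36.75 / 92.8 = 0.40.

C ≈ 0.40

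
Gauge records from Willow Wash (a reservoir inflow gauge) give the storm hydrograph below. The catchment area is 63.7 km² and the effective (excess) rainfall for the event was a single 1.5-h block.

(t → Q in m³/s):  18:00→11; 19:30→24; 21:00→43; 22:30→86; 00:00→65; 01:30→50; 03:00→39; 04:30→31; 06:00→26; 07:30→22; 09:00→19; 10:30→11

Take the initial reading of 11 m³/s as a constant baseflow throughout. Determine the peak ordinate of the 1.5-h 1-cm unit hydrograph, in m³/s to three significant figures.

Direct runoff: 0.0, 13.0, 32.0, 75.0, 54.0, 39.0, 28.0, 20.0, 15.0, 11.0, 8.0, 0.0 m³/s; ΣQ_DR = 295.0 m³/s, peak = 75.0 m³/s.
Runoff depth d = ΣQ_DR·Δt / A = 295.0 × 5400 / (63.7 km²) = 25.01 mm.
The 1-cm UH is the DRH scaled by (10 mm)/d, so U_p = 75.0 × 10/25.01 = 30.0 m³/s.

U_p ≈ 30.0 m³/s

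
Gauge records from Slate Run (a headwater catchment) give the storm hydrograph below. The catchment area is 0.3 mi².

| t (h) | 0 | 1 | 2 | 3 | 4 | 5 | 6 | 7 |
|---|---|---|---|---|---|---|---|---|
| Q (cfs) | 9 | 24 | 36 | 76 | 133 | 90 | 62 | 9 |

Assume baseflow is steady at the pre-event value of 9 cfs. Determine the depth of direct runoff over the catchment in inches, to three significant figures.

Direct runoff: 0.0, 15.0, 27.0, 67.0, 124.0, 81.0, 53.0, 0.0 cfs; ΣQ_DR = 367.0 cfs.
V = ΣQ_DR · Δt = 367.0 × 3600 s = 1.321 × 10^6 ft³.
Over A = 0.3 mi², depth = V / A = 1.90 in.

d ≈ 1.90 in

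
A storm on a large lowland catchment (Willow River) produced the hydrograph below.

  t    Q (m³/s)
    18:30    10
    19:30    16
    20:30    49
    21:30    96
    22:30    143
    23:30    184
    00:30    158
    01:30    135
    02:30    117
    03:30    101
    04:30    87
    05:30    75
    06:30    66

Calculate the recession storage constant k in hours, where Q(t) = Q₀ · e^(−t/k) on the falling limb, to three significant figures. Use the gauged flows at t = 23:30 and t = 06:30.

k ≈ 6.83 h

On the falling limb, Q drops from 184 to 66 m³/s between t = 23:30 and t = 06:30 (Δt = 7 h).
k = −Δt / ln(Q₂/Q₁) = −7 / ln(66/184) = 6.83 h.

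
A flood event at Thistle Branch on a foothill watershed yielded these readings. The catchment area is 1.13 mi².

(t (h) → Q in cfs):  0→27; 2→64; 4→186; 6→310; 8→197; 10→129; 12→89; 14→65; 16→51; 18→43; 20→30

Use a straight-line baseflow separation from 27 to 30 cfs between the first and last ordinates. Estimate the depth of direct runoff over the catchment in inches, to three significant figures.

d ≈ 2.41 in

Direct runoff: 0.00, 36.70, 158.40, 282.10, 168.80, 100.50, 60.20, 35.90, 21.60, 13.30, 0.00 cfs; ΣQ_DR = 877.5 cfs.
V = ΣQ_DR · Δt = 877.5 × 7200 s = 6.318 × 10^6 ft³.
Over A = 1.13 mi², depth = V / A = 2.41 in.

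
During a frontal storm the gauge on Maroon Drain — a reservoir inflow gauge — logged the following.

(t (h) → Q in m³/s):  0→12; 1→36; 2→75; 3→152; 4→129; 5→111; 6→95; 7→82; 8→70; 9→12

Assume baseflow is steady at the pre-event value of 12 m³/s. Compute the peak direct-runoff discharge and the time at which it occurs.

Q_p = 140.0 m³/s at t = 3 h

Subtracting baseflow gives direct-runoff ordinates: 0.0, 24.0, 63.0, 140.0, 117.0, 99.0, 83.0, 70.0, 58.0, 0.0 m³/s.
The maximum is 140.0 m³/s, occurring at the reading for t = 3 h.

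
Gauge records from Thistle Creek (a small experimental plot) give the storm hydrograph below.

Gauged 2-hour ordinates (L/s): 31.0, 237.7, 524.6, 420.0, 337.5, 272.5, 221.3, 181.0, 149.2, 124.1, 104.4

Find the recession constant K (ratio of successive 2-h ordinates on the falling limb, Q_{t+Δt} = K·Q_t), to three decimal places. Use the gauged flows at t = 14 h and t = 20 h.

K ≈ 0.832

Using the recession-limb readings at t = 14 h and t = 20 h: Q falls from 181.0 to 104.4 L/s over 3 intervals.
K = (Q₂/Q₁)^(1/3) = (104.4/181.0)^(1/3) = 0.832.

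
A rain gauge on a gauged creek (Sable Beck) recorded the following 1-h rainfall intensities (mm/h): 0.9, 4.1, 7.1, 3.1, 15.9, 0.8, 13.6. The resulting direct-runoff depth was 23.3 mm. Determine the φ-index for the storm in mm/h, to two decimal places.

φ ≈ 4.43 mm/h

Only the 3 blocks with intensity above φ contribute runoff: 7.1, 15.9, 13.6 mm/h.
Σ(I−φ)·Δt = d  ⇒  (7.1+15.9+13.6 − 3φ)·1 = 23.3
φ = (36.60 − 23.3/1) / 3 = 4.43 mm/h.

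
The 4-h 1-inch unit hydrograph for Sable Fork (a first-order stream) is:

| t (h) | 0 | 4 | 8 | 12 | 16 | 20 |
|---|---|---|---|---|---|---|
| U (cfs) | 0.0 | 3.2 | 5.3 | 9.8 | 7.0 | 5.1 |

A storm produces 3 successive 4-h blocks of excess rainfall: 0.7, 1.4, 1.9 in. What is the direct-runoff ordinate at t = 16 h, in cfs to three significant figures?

By discrete convolution, Q_j = Σ (P_i / 1 in) · U_{j−i}.
At t = 16 h (j=4): Q = (0.7/1)·7.0 + (1.4/1)·9.8 + (1.9/1)·5.3 = 28.7 cfs.

Q ≈ 28.7 cfs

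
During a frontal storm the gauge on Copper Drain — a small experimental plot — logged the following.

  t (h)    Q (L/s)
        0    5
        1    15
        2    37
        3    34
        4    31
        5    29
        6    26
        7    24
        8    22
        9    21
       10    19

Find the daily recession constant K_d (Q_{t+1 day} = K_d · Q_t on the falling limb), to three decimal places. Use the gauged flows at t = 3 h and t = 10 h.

K_d ≈ 0.136

Between t = 3 h and t = 10 h the flow falls from 34 to 19 L/s over 7×1 h = 7 h.
Per-interval ratio K = (19/34)^(1/7) = 0.9202; K_d = K^(24/1) = 0.136.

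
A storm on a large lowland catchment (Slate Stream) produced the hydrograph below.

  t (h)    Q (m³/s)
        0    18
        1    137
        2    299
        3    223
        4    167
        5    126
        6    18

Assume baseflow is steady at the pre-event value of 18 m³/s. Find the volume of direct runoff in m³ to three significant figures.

V ≈ 3.10 × 10^6 m³

Direct-runoff ordinates (Q − Q_b): 0.0, 119.0, 281.0, 205.0, 149.0, 108.0, 0.0 m³/s.
ΣQ_DR = 862.0 m³/s.
With Δt = 1 h = 3600 s, V = ΣQ_DR · Δt = 862.0 × 3600 = 3.10 × 10^6 m³.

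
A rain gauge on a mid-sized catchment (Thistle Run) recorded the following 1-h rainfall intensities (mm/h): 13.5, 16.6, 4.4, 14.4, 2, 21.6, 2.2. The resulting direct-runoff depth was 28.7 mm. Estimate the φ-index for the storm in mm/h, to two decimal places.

Only the 4 blocks with intensity above φ contribute runoff: 13.5, 16.6, 14.4, 21.6 mm/h.
Σ(I−φ)·Δt = d  ⇒  (13.5+16.6+14.4+21.6 − 4φ)·1 = 28.7
φ = (66.10 − 28.7/1) / 4 = 9.35 mm/h.

φ ≈ 9.35 mm/h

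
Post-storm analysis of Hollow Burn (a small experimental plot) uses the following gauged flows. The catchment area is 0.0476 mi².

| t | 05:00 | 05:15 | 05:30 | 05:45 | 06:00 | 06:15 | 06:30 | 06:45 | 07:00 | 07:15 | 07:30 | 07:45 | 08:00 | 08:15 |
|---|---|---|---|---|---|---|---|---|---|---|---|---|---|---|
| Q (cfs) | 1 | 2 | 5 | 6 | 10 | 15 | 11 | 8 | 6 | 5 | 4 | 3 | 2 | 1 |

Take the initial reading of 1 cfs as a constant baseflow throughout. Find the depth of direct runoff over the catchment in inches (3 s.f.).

d ≈ 0.529 in

Direct runoff: 0.0, 1.0, 4.0, 5.0, 9.0, 14.0, 10.0, 7.0, 5.0, 4.0, 3.0, 2.0, 1.0, 0.0 cfs; ΣQ_DR = 65.00 cfs.
V = ΣQ_DR · Δt = 65.00 × 900 s = 58500 ft³.
Over A = 0.0476 mi², depth = V / A = 0.529 in.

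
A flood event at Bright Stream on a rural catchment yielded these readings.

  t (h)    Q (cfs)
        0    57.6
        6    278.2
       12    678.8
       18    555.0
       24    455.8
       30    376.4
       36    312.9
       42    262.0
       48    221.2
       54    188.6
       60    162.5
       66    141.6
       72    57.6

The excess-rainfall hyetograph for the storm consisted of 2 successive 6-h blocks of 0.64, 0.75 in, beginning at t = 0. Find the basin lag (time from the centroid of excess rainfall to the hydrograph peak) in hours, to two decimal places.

Centroid of excess rainfall: t_c = Σ P_i·t̄_i / ΣP_i = 6.2374 h (block centres at 3, 9 h).
Hydrograph peak occurs at t = 12 h, so basin lag t_L = 12 − 6.2374 = 5.76 h.

t_L ≈ 5.76 h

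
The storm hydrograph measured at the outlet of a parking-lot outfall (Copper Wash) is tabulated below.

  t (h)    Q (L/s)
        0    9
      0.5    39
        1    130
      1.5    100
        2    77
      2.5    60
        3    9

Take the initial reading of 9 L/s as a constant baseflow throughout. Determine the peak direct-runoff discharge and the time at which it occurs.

Q_p = 121.0 L/s at t = 1 h

Subtracting baseflow gives direct-runoff ordinates: 0.0, 30.0, 121.0, 91.0, 68.0, 51.0, 0.0 L/s.
The maximum is 121.0 L/s, occurring at the reading for t = 1 h.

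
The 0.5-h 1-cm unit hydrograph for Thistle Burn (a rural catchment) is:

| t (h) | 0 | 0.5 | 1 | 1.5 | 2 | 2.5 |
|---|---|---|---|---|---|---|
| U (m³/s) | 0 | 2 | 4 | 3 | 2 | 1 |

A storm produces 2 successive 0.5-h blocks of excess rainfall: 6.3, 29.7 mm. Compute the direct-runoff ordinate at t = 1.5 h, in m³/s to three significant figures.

Q ≈ 13.8 m³/s

By discrete convolution, Q_j = Σ (P_i / 10 mm) · U_{j−i}.
At t = 1.5 h (j=3): Q = (6.3/10)·3 + (29.7/10)·4 = 13.8 m³/s.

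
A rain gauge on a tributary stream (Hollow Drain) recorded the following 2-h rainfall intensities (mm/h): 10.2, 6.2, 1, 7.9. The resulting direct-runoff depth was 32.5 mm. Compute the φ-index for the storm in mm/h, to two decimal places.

φ ≈ 2.68 mm/h

Only the 3 blocks with intensity above φ contribute runoff: 10.2, 6.2, 7.9 mm/h.
Σ(I−φ)·Δt = d  ⇒  (10.2+6.2+7.9 − 3φ)·2 = 32.5
φ = (24.30 − 32.5/2) / 3 = 2.68 mm/h.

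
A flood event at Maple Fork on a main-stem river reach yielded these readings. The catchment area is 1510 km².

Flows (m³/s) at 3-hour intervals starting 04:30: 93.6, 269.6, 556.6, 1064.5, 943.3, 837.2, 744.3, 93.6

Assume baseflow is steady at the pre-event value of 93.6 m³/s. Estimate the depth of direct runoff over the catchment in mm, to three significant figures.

Direct runoff: 0.0, 176.0, 463.0, 970.9, 849.7, 743.6, 650.7, 0.0 m³/s; ΣQ_DR = 3854 m³/s.
V = ΣQ_DR · Δt = 3854 × 10800 s = 4.162 × 10^7 m³.
Over A = 1510 km², depth = V / A = 27.6 mm.

d ≈ 27.6 mm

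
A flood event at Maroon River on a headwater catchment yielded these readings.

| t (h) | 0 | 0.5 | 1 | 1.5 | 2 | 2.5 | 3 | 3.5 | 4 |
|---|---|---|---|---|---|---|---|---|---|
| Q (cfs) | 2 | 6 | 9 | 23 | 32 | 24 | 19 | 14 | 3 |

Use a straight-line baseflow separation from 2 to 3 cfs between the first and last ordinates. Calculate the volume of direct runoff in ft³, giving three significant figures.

Direct-runoff ordinates (Q − Q_b): 0.00, 3.88, 6.75, 20.62, 29.50, 21.38, 16.25, 11.12, 0.00 cfs.
ΣQ_DR = 109.5 cfs.
With Δt = 0.5 h = 1800 s, V = ΣQ_DR · Δt = 109.5 × 1800 = 1.97 × 10^5 ft³.

V ≈ 1.97 × 10^5 ft³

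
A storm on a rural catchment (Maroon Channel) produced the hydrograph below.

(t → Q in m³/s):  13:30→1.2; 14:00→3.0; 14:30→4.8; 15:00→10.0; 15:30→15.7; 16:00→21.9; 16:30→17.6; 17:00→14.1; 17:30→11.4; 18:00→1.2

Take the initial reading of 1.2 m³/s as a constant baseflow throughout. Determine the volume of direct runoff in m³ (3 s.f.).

Direct-runoff ordinates (Q − Q_b): 0.0, 1.8, 3.6, 8.8, 14.5, 20.7, 16.4, 12.9, 10.2, 0.0 m³/s.
ΣQ_DR = 88.90 m³/s.
With Δt = 0.5 h = 1800 s, V = ΣQ_DR · Δt = 88.90 × 1800 = 1.60 × 10^5 m³.

V ≈ 1.60 × 10^5 m³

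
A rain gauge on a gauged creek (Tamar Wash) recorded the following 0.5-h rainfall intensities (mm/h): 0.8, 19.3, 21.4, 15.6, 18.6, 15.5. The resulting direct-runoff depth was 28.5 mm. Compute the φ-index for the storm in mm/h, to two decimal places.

φ ≈ 6.68 mm/h

Only the 5 blocks with intensity above φ contribute runoff: 19.3, 21.4, 15.6, 18.6, 15.5 mm/h.
Σ(I−φ)·Δt = d  ⇒  (19.3+21.4+15.6+18.6+15.5 − 5φ)·0.5 = 28.5
φ = (90.40 − 28.5/0.5) / 5 = 6.68 mm/h.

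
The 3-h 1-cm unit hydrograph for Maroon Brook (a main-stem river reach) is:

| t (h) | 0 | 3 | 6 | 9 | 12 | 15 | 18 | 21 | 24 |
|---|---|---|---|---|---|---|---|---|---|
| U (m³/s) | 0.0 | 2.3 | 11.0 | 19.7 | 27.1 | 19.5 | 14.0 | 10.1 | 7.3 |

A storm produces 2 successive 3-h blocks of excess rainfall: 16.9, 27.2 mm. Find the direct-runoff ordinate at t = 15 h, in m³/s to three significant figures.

Q ≈ 107 m³/s

By discrete convolution, Q_j = Σ (P_i / 10 mm) · U_{j−i}.
At t = 15 h (j=5): Q = (16.9/10)·19.5 + (27.2/10)·27.1 = 107 m³/s.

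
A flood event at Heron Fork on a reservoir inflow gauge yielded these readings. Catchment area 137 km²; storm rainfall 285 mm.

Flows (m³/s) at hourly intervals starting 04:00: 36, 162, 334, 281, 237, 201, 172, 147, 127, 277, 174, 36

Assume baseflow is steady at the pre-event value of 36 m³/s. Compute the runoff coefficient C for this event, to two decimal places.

ΣQ_DR = 1752 m³/s; V = ΣQ_DR·Δt = 6.307 × 10^6 m³.
Runoff depth d = V / A = 46.04 mm.
C = d / P = 46.04 / 285 = 0.16.

C ≈ 0.16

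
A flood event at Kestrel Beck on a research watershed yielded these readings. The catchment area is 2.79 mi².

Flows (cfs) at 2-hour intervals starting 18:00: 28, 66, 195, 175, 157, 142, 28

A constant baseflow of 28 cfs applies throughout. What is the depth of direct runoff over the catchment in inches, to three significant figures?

Direct runoff: 0.0, 38.0, 167.0, 147.0, 129.0, 114.0, 0.0 cfs; ΣQ_DR = 595.0 cfs.
V = ΣQ_DR · Δt = 595.0 × 7200 s = 4.284 × 10^6 ft³.
Over A = 2.79 mi², depth = V / A = 0.661 in.

d ≈ 0.661 in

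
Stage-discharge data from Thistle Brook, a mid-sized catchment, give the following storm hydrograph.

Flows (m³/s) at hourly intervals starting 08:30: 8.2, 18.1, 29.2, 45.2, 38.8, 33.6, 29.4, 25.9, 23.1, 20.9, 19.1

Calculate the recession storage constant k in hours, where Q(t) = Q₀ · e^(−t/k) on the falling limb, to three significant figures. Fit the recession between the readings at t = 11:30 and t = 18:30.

On the falling limb, Q drops from 45.2 to 19.1 m³/s between t = 11:30 and t = 18:30 (Δt = 7 h).
k = −Δt / ln(Q₂/Q₁) = −7 / ln(19.1/45.2) = 8.13 h.

k ≈ 8.13 h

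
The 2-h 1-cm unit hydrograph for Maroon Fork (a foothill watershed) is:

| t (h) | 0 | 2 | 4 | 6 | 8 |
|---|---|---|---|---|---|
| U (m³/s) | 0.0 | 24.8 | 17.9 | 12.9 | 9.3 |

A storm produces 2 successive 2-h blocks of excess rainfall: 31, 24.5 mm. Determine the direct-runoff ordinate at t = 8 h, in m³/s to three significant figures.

By discrete convolution, Q_j = Σ (P_i / 10 mm) · U_{j−i}.
At t = 8 h (j=4): Q = (31/10)·9.3 + (24.5/10)·12.9 = 60.4 m³/s.

Q ≈ 60.4 m³/s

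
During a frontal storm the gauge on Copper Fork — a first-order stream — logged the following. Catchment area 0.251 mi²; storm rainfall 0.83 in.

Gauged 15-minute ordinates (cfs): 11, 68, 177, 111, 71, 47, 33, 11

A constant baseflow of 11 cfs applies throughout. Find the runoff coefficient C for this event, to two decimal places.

C ≈ 0.82

ΣQ_DR = 441.0 cfs; V = ΣQ_DR·Δt = 3.969 × 10^5 ft³.
Runoff depth d = V / A = 0.6806 in.
C = d / P = 0.6806 / 0.83 = 0.82.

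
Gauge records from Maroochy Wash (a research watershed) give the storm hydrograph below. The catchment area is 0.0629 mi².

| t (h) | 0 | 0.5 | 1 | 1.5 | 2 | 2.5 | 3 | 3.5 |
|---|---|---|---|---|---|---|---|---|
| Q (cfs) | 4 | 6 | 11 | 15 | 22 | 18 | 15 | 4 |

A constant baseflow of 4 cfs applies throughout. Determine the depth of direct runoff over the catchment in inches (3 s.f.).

Direct runoff: 0.0, 2.0, 7.0, 11.0, 18.0, 14.0, 11.0, 0.0 cfs; ΣQ_DR = 63.00 cfs.
V = ΣQ_DR · Δt = 63.00 × 1800 s = 1.134 × 10^5 ft³.
Over A = 0.0629 mi², depth = V / A = 0.776 in.

d ≈ 0.776 in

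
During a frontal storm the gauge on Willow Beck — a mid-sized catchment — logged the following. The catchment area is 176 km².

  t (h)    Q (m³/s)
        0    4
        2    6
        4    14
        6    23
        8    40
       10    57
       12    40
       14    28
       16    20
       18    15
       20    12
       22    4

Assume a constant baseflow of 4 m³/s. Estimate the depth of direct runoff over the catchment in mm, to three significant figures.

Direct runoff: 0.0, 2.0, 10.0, 19.0, 36.0, 53.0, 36.0, 24.0, 16.0, 11.0, 8.0, 0.0 m³/s; ΣQ_DR = 215.0 m³/s.
V = ΣQ_DR · Δt = 215.0 × 7200 s = 1.548 × 10^6 m³.
Over A = 176 km², depth = V / A = 8.80 mm.

d ≈ 8.80 mm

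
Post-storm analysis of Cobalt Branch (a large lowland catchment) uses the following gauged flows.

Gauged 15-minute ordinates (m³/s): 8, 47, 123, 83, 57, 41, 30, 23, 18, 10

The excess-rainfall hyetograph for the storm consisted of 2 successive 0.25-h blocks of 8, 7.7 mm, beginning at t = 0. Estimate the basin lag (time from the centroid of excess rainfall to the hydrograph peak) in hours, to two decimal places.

Centroid of excess rainfall: t_c = Σ P_i·t̄_i / ΣP_i = 0.2476 h (block centres at 0.125, 0.375 h).
Hydrograph peak occurs at t = 0.5 h, so basin lag t_L = 0.5 − 0.2476 = 0.25 h.

t_L ≈ 0.25 h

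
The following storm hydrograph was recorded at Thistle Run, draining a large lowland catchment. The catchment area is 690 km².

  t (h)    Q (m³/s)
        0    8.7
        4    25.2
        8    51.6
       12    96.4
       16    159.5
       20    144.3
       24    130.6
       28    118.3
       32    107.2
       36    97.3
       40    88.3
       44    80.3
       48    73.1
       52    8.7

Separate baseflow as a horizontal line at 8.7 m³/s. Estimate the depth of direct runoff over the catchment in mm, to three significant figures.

Direct runoff: 0.0, 16.5, 42.9, 87.7, 150.8, 135.6, 121.9, 109.6, 98.5, 88.6, 79.6, 71.6, 64.4, 0.0 m³/s; ΣQ_DR = 1068 m³/s.
V = ΣQ_DR · Δt = 1068 × 14400 s = 1.537 × 10^7 m³.
Over A = 690 km², depth = V / A = 22.3 mm.

d ≈ 22.3 mm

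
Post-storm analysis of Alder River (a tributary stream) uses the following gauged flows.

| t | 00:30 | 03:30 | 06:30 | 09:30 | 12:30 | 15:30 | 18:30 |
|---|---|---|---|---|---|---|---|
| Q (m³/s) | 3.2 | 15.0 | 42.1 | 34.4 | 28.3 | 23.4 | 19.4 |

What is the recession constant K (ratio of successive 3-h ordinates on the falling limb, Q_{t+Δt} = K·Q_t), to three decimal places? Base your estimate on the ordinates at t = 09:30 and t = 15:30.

Using the recession-limb readings at t = 09:30 and t = 15:30: Q falls from 34.4 to 23.4 m³/s over 2 intervals.
K = (Q₂/Q₁)^(1/2) = (23.4/34.4)^(1/2) = 0.825.

K ≈ 0.825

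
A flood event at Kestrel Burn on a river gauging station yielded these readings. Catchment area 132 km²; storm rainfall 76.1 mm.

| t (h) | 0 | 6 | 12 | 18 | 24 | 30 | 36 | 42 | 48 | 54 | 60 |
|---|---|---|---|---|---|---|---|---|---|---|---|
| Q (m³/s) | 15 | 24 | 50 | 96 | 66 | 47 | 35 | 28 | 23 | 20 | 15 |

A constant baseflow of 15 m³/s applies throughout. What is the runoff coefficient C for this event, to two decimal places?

ΣQ_DR = 254.0 m³/s; V = ΣQ_DR·Δt = 5.486 × 10^6 m³.
Runoff depth d = V / A = 41.56 mm.
C = d / P = 41.56 / 76.1 = 0.55.

C ≈ 0.55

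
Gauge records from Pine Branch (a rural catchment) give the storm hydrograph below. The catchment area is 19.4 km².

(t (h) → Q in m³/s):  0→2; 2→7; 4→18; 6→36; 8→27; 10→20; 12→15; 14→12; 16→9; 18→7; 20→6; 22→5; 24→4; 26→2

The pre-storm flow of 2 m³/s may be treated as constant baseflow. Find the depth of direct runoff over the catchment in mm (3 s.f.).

Direct runoff: 0.0, 5.0, 16.0, 34.0, 25.0, 18.0, 13.0, 10.0, 7.0, 5.0, 4.0, 3.0, 2.0, 0.0 m³/s; ΣQ_DR = 142.0 m³/s.
V = ΣQ_DR · Δt = 142.0 × 7200 s = 1.022 × 10^6 m³.
Over A = 19.4 km², depth = V / A = 52.7 mm.

d ≈ 52.7 mm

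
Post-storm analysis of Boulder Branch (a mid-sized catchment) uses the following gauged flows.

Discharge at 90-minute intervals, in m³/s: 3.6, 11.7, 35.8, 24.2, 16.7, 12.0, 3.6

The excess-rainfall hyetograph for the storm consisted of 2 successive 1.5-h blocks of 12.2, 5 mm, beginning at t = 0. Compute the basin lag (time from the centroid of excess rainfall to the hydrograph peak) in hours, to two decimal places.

Centroid of excess rainfall: t_c = Σ P_i·t̄_i / ΣP_i = 1.1860 h (block centres at 0.75, 2.25 h).
Hydrograph peak occurs at t = 3 h, so basin lag t_L = 3 − 1.1860 = 1.81 h.

t_L ≈ 1.81 h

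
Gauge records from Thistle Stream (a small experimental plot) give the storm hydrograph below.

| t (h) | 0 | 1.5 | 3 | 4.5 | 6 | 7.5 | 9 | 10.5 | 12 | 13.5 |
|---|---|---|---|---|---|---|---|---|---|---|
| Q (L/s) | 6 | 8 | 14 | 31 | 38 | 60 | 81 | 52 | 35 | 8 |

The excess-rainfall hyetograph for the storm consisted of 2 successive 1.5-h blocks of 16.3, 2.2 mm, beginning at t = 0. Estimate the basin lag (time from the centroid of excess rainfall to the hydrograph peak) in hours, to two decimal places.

t_L ≈ 8.07 h

Centroid of excess rainfall: t_c = Σ P_i·t̄_i / ΣP_i = 0.9284 h (block centres at 0.75, 2.25 h).
Hydrograph peak occurs at t = 9 h, so basin lag t_L = 9 − 0.9284 = 8.07 h.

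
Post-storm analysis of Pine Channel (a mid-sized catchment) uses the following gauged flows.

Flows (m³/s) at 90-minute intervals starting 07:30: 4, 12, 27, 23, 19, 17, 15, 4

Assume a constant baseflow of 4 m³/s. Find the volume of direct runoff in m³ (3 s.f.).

V ≈ 4.81 × 10^5 m³

Direct-runoff ordinates (Q − Q_b): 0.0, 8.0, 23.0, 19.0, 15.0, 13.0, 11.0, 0.0 m³/s.
ΣQ_DR = 89.00 m³/s.
With Δt = 1.5 h = 5400 s, V = ΣQ_DR · Δt = 89.00 × 5400 = 4.81 × 10^5 m³.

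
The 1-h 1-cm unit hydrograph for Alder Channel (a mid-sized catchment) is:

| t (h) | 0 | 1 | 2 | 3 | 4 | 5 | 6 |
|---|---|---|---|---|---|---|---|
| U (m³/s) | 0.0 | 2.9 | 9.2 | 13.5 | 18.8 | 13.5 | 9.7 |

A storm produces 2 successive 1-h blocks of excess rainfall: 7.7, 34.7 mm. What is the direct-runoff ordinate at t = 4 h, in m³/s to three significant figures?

Q ≈ 61.3 m³/s

By discrete convolution, Q_j = Σ (P_i / 10 mm) · U_{j−i}.
At t = 4 h (j=4): Q = (7.7/10)·18.8 + (34.7/10)·13.5 = 61.3 m³/s.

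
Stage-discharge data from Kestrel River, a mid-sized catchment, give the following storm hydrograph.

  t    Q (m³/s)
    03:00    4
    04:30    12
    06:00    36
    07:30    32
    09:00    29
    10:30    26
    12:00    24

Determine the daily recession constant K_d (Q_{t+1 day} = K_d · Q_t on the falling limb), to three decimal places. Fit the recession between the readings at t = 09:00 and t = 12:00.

Between t = 09:00 and t = 12:00 the flow falls from 29 to 24 m³/s over 2×1.5 h = 3 h.
Per-interval ratio K = (24/29)^(1/2) = 0.9097; K_d = K^(24/1.5) = 0.220.

K_d ≈ 0.220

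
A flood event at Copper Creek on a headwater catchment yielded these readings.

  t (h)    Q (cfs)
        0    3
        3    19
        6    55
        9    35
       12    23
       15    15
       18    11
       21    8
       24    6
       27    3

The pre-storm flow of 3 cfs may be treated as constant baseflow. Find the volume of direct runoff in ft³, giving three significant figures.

Direct-runoff ordinates (Q − Q_b): 0.0, 16.0, 52.0, 32.0, 20.0, 12.0, 8.0, 5.0, 3.0, 0.0 cfs.
ΣQ_DR = 148.0 cfs.
With Δt = 3 h = 10800 s, V = ΣQ_DR · Δt = 148.0 × 10800 = 1.60 × 10^6 ft³.

V ≈ 1.60 × 10^6 ft³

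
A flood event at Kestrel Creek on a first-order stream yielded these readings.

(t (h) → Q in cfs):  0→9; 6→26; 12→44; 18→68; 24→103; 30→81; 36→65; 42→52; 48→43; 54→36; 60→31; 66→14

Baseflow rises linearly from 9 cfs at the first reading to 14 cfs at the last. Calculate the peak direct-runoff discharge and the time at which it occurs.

Q_p = 92.18 cfs at t = 24 h

Subtracting baseflow gives direct-runoff ordinates: 0.00, 16.55, 34.09, 57.64, 92.18, 69.73, 53.27, 39.82, 30.36, 22.91, 17.45, 0.00 cfs.
The maximum is 92.18 cfs, occurring at the reading for t = 24 h.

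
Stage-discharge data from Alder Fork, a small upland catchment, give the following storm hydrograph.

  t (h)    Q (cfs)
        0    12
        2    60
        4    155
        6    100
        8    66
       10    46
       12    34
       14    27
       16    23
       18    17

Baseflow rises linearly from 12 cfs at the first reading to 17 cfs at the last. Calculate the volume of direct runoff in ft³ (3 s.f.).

Direct-runoff ordinates (Q − Q_b): 0.00, 47.44, 141.89, 86.33, 51.78, 31.22, 18.67, 11.11, 6.56, 0.00 cfs.
ΣQ_DR = 395.0 cfs.
With Δt = 2 h = 7200 s, V = ΣQ_DR · Δt = 395.0 × 7200 = 2.84 × 10^6 ft³.

V ≈ 2.84 × 10^6 ft³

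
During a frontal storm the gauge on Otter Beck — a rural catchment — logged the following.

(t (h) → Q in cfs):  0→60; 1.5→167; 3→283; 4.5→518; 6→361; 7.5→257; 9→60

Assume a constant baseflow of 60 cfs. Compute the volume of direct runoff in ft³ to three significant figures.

V ≈ 6.94 × 10^6 ft³

Direct-runoff ordinates (Q − Q_b): 0.0, 107.0, 223.0, 458.0, 301.0, 197.0, 0.0 cfs.
ΣQ_DR = 1286 cfs.
With Δt = 1.5 h = 5400 s, V = ΣQ_DR · Δt = 1286 × 5400 = 6.94 × 10^6 ft³.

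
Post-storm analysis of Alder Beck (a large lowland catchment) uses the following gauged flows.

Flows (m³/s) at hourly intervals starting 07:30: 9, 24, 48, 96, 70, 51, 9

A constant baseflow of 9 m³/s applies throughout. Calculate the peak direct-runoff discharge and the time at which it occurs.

Subtracting baseflow gives direct-runoff ordinates: 0.0, 15.0, 39.0, 87.0, 61.0, 42.0, 0.0 m³/s.
The maximum is 87.0 m³/s, occurring at the reading for t = 10:30.

Q_p = 87.0 m³/s at t = 10:30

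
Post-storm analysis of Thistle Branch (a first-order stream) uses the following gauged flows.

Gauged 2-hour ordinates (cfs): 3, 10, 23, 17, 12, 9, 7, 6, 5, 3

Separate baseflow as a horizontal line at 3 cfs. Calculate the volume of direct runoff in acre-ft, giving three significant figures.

Direct-runoff ordinates (Q − Q_b): 0.0, 7.0, 20.0, 14.0, 9.0, 6.0, 4.0, 3.0, 2.0, 0.0 cfs.
ΣQ_DR = 65.00 cfs.
With Δt = 2 h = 7200 s, V = ΣQ_DR · Δt = 65.00 × 7200 = 4.68 × 10^5 ft³ = 10.7 acre-ft.

V ≈ 10.7 acre-ft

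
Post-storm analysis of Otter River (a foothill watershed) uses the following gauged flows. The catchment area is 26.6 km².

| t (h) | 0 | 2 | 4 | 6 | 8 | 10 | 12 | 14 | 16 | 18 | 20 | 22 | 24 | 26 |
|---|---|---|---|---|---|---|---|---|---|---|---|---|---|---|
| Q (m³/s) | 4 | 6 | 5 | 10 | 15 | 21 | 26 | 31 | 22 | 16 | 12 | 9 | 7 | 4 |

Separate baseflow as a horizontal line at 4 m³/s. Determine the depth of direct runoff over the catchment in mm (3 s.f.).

d ≈ 35.7 mm

Direct runoff: 0.0, 2.0, 1.0, 6.0, 11.0, 17.0, 22.0, 27.0, 18.0, 12.0, 8.0, 5.0, 3.0, 0.0 m³/s; ΣQ_DR = 132.0 m³/s.
V = ΣQ_DR · Δt = 132.0 × 7200 s = 9.504 × 10^5 m³.
Over A = 26.6 km², depth = V / A = 35.7 mm.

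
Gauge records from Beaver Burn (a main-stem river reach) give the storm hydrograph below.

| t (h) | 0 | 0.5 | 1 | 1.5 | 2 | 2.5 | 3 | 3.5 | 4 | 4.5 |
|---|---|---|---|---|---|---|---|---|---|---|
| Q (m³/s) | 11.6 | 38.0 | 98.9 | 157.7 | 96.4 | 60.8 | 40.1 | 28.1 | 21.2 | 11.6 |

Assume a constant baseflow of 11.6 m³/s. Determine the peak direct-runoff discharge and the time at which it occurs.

Q_p = 146.1 m³/s at t = 1.5 h

Subtracting baseflow gives direct-runoff ordinates: 0.0, 26.4, 87.3, 146.1, 84.8, 49.2, 28.5, 16.5, 9.6, 0.0 m³/s.
The maximum is 146.1 m³/s, occurring at the reading for t = 1.5 h.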